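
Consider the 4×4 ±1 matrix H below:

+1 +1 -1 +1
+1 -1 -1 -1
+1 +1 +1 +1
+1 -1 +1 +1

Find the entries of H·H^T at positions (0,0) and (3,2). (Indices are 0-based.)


Row 0 of H: [1, 1, -1, 1].
Row 2 of H: [1, 1, 1, 1].
Row 3 of H: [1, -1, 1, 1].
(H·H^T)[0][0] = Σ_j H[0][j]·H[0][j] = (1)² + (1)² + (-1)² + (1)² = 1 + 1 + 1 + 1 = 4.
(H·H^T)[3][2] = Σ_j H[3][j]·H[2][j] = (1)·(1) + (-1)·(1) + (1)·(1) + (1)·(1) = 1 + -1 + 1 + 1 = 2.
Rows 3 and 2 are not orthogonal (dot product = 2 ≠ 0), so H is not a Hadamard matrix.

(0,0) entry = 4; (3,2) entry = 2.


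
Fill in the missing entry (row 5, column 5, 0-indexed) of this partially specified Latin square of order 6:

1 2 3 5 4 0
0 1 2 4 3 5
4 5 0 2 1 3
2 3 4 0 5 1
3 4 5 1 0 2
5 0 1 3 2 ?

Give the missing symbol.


Row 5 contains symbols [0, 1, 2, 3, 5] — missing [4].
Column 5 contains symbols [0, 1, 2, 3, 5] — missing [4].
The missing symbol must appear in both missing sets; intersection = [4].
Therefore the hidden value is 4.

Missing value = 4.


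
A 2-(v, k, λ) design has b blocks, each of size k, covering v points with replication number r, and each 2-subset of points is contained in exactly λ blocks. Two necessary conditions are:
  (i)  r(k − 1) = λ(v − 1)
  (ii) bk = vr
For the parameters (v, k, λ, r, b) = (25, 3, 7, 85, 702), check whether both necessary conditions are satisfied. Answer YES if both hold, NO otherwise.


Condition (i): r(k − 1) = 85·2 = 170; λ(v − 1) = 7·24 = 168. Match? NO.
Condition (ii): bk = 702·3 = 2106; vr = 25·85 = 2125. Match? NO.
Both conditions hold? NO.

NO


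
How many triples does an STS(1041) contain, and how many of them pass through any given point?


An STS(v) is a 2-(v, 3, 1) BIBD: block size k = 3, λ = 1.
Replication: r(k − 1) = λ(v − 1) ⇒ r·2 = 1041 − 1 = 1040 ⇒ r = 520.
Block count: bk = vr ⇒ b·3 = 1041·520 = 541320 ⇒ b = 180440.
(Check via b = v(v − 1)/6 = 1041·1040/6 = 1082640/6 = 180440.)

r = 520, b = 180440.


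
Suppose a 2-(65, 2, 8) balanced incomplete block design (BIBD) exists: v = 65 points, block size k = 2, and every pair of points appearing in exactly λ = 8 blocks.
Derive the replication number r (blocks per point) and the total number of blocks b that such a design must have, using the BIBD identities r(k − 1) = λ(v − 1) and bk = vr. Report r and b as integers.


Any 2-(v, k, λ) BIBD satisfies two necessary conditions:
  (i)  Each point sits in r blocks, and counting incidences through any fixed point gives r(k − 1) = λ(v − 1), so r = λ(v − 1)/(k − 1).
  (ii) Total incidences bk = vr, so b = vr/k.
Step 1: r = λ(v − 1)/(k − 1) = 8·(65 − 1)/(2 − 1) = 8·64/1 = 512/1 = 512.
Step 2: b = vr/k = 65·512/2 = 33280/2 = 16640.
Check integrality: r = 512 ∈ Z ✓, b = 16640 ∈ Z ✓.
(These identities are necessary conditions: they determine r and b for any design with these parameters, but do not by themselves prove that one exists.)

r = 512, b = 16640.


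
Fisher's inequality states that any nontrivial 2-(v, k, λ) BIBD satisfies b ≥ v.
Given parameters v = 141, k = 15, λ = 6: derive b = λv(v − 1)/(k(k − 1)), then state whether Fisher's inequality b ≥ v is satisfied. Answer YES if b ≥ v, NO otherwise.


b = λv(v − 1)/(k(k − 1)) = 6·141·140/(15·14) = 118440/210 = 564.
Compare with v = 141: b ≥ v, so Fisher's inequality holds.

YES


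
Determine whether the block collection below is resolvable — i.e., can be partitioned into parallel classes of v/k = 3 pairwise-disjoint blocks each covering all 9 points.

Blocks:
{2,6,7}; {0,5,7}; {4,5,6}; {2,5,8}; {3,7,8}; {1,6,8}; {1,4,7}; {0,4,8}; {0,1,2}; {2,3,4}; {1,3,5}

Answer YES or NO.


v = 9, block size k = 3, number of blocks = 11.
For resolvability, blocks must partition into parallel classes of size v/k = 3.
Total blocks must therefore be a multiple of 3: 11 = 3·3 + 2 ⇒ not divisible ✗.
Resolvable? NO.

NO


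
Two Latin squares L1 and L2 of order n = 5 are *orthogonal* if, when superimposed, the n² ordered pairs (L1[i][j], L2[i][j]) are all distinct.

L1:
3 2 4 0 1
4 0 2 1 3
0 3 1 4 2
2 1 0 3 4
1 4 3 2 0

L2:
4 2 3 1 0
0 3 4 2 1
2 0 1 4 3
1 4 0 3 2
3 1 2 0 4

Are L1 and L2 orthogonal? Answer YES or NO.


Form the n² = 25 superimposed pairs (L1[i][j], L2[i][j]), row by row (rows and columns indexed from 0):
row 0: (3,4) (2,2) (4,3) (0,1) (1,0)
row 1: (4,0) (0,3) (2,4) (1,2) (3,1)
row 2: (0,2) (3,0) (1,1) (4,4) (2,3)
row 3: (2,1) (1,4) (0,0) (3,3) (4,2)
row 4: (1,3) (4,1) (3,2) (2,0) (0,4)
Orthogonality requires all 25 pairs distinct.
Check by first coordinate: for each symbol s of L1, list the L2 entries in the n cells where L1 = s; they must all differ.
  L1 = 0: L2 entries (in reading order) 1, 3, 2, 0, 4 — all 5 distinct ✓
  L1 = 1: L2 entries (in reading order) 0, 2, 1, 4, 3 — all 5 distinct ✓
  L1 = 2: L2 entries (in reading order) 2, 4, 3, 1, 0 — all 5 distinct ✓
  L1 = 3: L2 entries (in reading order) 4, 1, 0, 3, 2 — all 5 distinct ✓
  L1 = 4: L2 entries (in reading order) 3, 0, 4, 2, 1 — all 5 distinct ✓
Every symbol of L1 meets every symbol of L2 exactly once, so all 25 pairs are distinct (25 of 25).
Conclusion: YES.

YES


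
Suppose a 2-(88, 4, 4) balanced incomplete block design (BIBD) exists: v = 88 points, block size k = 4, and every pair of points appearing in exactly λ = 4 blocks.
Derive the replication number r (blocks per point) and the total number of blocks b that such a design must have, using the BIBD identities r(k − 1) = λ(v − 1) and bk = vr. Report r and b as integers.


Any 2-(v, k, λ) BIBD satisfies two necessary conditions:
  (i)  Each point sits in r blocks, and counting incidences through any fixed point gives r(k − 1) = λ(v − 1), so r = λ(v − 1)/(k − 1).
  (ii) Total incidences bk = vr, so b = vr/k.
Step 1: r = λ(v − 1)/(k − 1) = 4·(88 − 1)/(4 − 1) = 4·87/3 = 348/3 = 116.
Step 2: b = vr/k = 88·116/4 = 10208/4 = 2552.
Check integrality: r = 116 ∈ Z ✓, b = 2552 ∈ Z ✓.
(These identities are necessary conditions: they determine r and b for any design with these parameters, but do not by themselves prove that one exists.)

r = 116, b = 2552.


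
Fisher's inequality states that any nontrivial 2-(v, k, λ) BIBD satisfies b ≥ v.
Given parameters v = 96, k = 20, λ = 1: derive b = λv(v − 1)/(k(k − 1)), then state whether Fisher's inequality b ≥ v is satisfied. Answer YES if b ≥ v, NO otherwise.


b = λv(v − 1)/(k(k − 1)) = 1·96·95/(20·19) = 9120/380 = 24.
Compare with v = 96: b < v, so Fisher's inequality fails.

NO


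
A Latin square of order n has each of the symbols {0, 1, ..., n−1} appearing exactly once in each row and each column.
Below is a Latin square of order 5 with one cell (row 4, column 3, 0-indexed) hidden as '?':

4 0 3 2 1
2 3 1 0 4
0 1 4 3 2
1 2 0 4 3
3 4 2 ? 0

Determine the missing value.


Row 4 contains symbols [0, 2, 3, 4] — missing [1].
Column 3 contains symbols [0, 2, 3, 4] — missing [1].
The missing symbol must appear in both missing sets; intersection = [1].
Therefore the hidden value is 1.

Missing value = 1.


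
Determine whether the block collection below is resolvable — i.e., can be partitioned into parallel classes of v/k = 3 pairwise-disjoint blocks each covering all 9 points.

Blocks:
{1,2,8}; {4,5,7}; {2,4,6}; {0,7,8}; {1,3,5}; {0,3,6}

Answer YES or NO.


v = 9, block size k = 3, number of blocks = 6.
For resolvability, blocks must partition into parallel classes of size v/k = 3.
Total blocks must therefore be a multiple of 3: 6 = 3·2 + 0 ⇒ divisible ✓.
Greedy packing gives 2 candidate class(es). Each should be a full parallel class (size 3, covers all 9 points).
  Class 1 (3 blocks): {1,2,8}; {4,5,7}; {0,3,6}. Points covered: [0, 1, 2, 3, 4, 5, 6, 7, 8].
  Class 2 (3 blocks): {2,4,6}; {0,7,8}; {1,3,5}. Points covered: [0, 1, 2, 3, 4, 5, 6, 7, 8].
All classes full (size 3)? YES. All classes cover every point? YES.
Resolvable? YES.

YES


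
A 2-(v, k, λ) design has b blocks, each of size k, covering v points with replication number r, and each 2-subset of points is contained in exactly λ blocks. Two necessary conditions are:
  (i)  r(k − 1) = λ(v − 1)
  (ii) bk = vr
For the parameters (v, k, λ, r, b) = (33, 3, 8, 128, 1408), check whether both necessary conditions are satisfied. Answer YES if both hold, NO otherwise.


Condition (i): r(k − 1) = 128·2 = 256; λ(v − 1) = 8·32 = 256. Match? YES.
Condition (ii): bk = 1408·3 = 4224; vr = 33·128 = 4224. Match? YES.
Both conditions hold? YES.

YES


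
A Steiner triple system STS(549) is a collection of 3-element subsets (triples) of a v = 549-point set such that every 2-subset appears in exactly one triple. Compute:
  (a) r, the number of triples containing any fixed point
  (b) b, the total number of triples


An STS(v) is a 2-(v, 3, 1) BIBD: block size k = 3, λ = 1.
Replication: r(k − 1) = λ(v − 1) ⇒ r·2 = 549 − 1 = 548 ⇒ r = 274.
Block count: b = v(v − 1)/6 = 549·548/6 = 300852/6 = 50142.

r = 274, b = 50142.


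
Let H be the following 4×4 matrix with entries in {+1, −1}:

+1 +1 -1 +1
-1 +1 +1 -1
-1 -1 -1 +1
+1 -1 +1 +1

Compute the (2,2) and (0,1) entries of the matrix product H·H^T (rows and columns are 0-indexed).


Row 0 of H: [1, 1, -1, 1].
Row 1 of H: [-1, 1, 1, -1].
Row 2 of H: [-1, -1, -1, 1].
(H·H^T)[2][2] = Σ_j H[2][j]·H[2][j] = (-1)² + (-1)² + (-1)² + (1)² = 1 + 1 + 1 + 1 = 4.
(H·H^T)[0][1] = Σ_j H[0][j]·H[1][j] = (1)·(-1) + (1)·(1) + (-1)·(1) + (1)·(-1) = -1 + 1 + -1 + -1 = -2.
Rows 0 and 1 are not orthogonal (dot product = -2 ≠ 0), so H is not a Hadamard matrix.

(2,2) entry = 4; (0,1) entry = -2.


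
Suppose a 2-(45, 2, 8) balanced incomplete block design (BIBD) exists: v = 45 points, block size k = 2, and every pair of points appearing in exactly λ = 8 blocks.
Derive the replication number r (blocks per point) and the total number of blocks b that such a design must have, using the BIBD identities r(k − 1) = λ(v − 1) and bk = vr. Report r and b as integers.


Any 2-(v, k, λ) BIBD satisfies two necessary conditions:
  (i)  Each point sits in r blocks, and counting incidences through any fixed point gives r(k − 1) = λ(v − 1), so r = λ(v − 1)/(k − 1).
  (ii) Total incidences bk = vr, so b = vr/k.
Step 1: r = λ(v − 1)/(k − 1) = 8·(45 − 1)/(2 − 1) = 8·44/1 = 352/1 = 352.
Step 2: b = vr/k = 45·352/2 = 15840/2 = 7920.
Check integrality: r = 352 ∈ Z ✓, b = 7920 ∈ Z ✓.
(These identities are necessary conditions: they determine r and b for any design with these parameters, but do not by themselves prove that one exists.)

r = 352, b = 7920.


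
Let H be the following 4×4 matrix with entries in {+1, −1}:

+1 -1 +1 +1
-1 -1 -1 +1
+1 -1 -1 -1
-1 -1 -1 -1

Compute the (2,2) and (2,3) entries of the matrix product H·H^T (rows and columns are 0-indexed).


Row 2 of H: [1, -1, -1, -1].
Row 3 of H: [-1, -1, -1, -1].
(H·H^T)[2][2] = Σ_j H[2][j]·H[2][j] = (1)² + (-1)² + (-1)² + (-1)² = 1 + 1 + 1 + 1 = 4.
(H·H^T)[2][3] = Σ_j H[2][j]·H[3][j] = (1)·(-1) + (-1)·(-1) + (-1)·(-1) + (-1)·(-1) = -1 + 1 + 1 + 1 = 2.
Rows 2 and 3 are not orthogonal (dot product = 2 ≠ 0), so H is not a Hadamard matrix.

(2,2) entry = 4; (2,3) entry = 2.


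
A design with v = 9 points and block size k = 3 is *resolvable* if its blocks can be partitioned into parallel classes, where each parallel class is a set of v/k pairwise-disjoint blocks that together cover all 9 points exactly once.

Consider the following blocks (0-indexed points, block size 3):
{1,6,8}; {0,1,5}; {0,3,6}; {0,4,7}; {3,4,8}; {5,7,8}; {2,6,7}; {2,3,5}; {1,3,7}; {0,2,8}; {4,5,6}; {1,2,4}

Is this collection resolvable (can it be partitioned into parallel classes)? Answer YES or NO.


v = 9, block size k = 3, number of blocks = 12.
For resolvability, blocks must partition into parallel classes of size v/k = 3.
Total blocks must therefore be a multiple of 3: 12 = 3·4 + 0 ⇒ divisible ✓.
Greedy packing gives 4 candidate class(es). Each should be a full parallel class (size 3, covers all 9 points).
  Class 1 (3 blocks): {1,6,8}; {0,4,7}; {2,3,5}. Points covered: [0, 1, 2, 3, 4, 5, 6, 7, 8].
  Class 2 (3 blocks): {0,1,5}; {3,4,8}; {2,6,7}. Points covered: [0, 1, 2, 3, 4, 5, 6, 7, 8].
  Class 3 (3 blocks): {0,3,6}; {5,7,8}; {1,2,4}. Points covered: [0, 1, 2, 3, 4, 5, 6, 7, 8].
  Class 4 (3 blocks): {1,3,7}; {0,2,8}; {4,5,6}. Points covered: [0, 1, 2, 3, 4, 5, 6, 7, 8].
All classes full (size 3)? YES. All classes cover every point? YES.
Resolvable? YES.

YES


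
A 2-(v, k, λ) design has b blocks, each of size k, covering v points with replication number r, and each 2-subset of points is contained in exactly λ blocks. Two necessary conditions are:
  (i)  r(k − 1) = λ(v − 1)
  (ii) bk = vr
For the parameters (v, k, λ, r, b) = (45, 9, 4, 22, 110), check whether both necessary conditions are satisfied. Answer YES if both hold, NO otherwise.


Condition (i): r(k − 1) = 22·8 = 176; λ(v − 1) = 4·44 = 176. Match? YES.
Condition (ii): bk = 110·9 = 990; vr = 45·22 = 990. Match? YES.
Both conditions hold? YES.

YES


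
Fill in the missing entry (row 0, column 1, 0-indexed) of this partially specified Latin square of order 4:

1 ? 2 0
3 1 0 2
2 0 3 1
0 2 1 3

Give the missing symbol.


Row 0 contains symbols [0, 1, 2] — missing [3].
Column 1 contains symbols [0, 1, 2] — missing [3].
The missing symbol must appear in both missing sets; intersection = [3].
Therefore the hidden value is 3.

Missing value = 3.


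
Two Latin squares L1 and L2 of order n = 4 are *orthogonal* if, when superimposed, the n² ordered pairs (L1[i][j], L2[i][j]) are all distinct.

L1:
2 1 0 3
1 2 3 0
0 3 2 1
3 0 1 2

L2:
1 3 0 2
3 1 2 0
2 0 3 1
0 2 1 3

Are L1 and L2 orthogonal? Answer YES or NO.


Form the n² = 16 superimposed pairs (L1[i][j], L2[i][j]), row by row (rows and columns indexed from 0):
row 0: (2,1) (1,3) (0,0) (3,2)
row 1: (1,3) (2,1) (3,2) (0,0)
row 2: (0,2) (3,0) (2,3) (1,1)
row 3: (3,0) (0,2) (1,1) (2,3)
Orthogonality requires all 16 pairs distinct.
But the pair (1,3) repeats: cell (0,1) has L1 = 1, L2 = 3, and cell (1,0) has L1 = 1, L2 = 3.
A repeated pair means some other pair never occurs (only 8 distinct pairs out of 16), so the squares are not orthogonal.
Conclusion: NO.

NO


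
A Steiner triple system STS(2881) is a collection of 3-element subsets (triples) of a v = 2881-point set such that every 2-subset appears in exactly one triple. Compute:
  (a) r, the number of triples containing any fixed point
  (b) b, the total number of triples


An STS(v) is a 2-(v, 3, 1) BIBD: block size k = 3, λ = 1.
Replication: r(k − 1) = λ(v − 1) ⇒ r·2 = 2881 − 1 = 2880 ⇒ r = 1440.
Block count: bk = vr ⇒ b·3 = 2881·1440 = 4148640 ⇒ b = 1382880.
(Check via b = v(v − 1)/6 = 2881·2880/6 = 8297280/6 = 1382880.)

r = 1440, b = 1382880.


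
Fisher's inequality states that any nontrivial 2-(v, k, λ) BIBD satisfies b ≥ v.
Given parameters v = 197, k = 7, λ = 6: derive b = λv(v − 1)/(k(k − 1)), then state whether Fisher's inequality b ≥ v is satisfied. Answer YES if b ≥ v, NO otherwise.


b = λv(v − 1)/(k(k − 1)) = 6·197·196/(7·6) = 231672/42 = 5516.
Compare with v = 197: b ≥ v, so Fisher's inequality holds.

YES


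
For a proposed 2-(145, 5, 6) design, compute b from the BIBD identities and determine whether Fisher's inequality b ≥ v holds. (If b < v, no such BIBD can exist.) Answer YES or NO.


b = λv(v − 1)/(k(k − 1)) = 6·145·144/(5·4) = 125280/20 = 6264.
Compare with v = 145: b ≥ v, so Fisher's inequality holds.

YES


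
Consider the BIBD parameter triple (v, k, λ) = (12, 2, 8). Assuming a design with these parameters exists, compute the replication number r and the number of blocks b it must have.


Any 2-(v, k, λ) BIBD satisfies two necessary conditions:
  (i)  Each point sits in r blocks, and counting incidences through any fixed point gives r(k − 1) = λ(v − 1), so r = λ(v − 1)/(k − 1).
  (ii) Total incidences bk = vr, so b = vr/k.
Step 1: r = λ(v − 1)/(k − 1) = 8·(12 − 1)/(2 − 1) = 8·11/1 = 88/1 = 88.
Step 2: b = vr/k = 12·88/2 = 1056/2 = 528.
Check integrality: r = 88 ∈ Z ✓, b = 528 ∈ Z ✓.
(These identities are necessary conditions: they determine r and b for any design with these parameters, but do not by themselves prove that one exists.)

r = 88, b = 528.


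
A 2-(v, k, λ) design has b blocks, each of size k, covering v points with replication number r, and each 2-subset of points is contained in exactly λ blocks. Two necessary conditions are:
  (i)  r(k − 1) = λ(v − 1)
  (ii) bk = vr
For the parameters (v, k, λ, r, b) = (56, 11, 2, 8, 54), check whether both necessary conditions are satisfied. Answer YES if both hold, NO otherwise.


Condition (i): r(k − 1) = 8·10 = 80; λ(v − 1) = 2·55 = 110. Match? NO.
Condition (ii): bk = 54·11 = 594; vr = 56·8 = 448. Match? NO.
Both conditions hold? NO.

NO


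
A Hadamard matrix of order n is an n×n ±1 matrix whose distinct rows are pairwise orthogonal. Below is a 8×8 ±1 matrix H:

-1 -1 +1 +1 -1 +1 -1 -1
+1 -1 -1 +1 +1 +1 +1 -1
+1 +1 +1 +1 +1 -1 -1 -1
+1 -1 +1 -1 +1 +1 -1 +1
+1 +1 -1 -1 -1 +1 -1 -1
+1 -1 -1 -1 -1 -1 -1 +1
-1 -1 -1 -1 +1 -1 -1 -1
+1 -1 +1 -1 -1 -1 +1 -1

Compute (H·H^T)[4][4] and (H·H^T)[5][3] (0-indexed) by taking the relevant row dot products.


Row 3 of H: [1, -1, 1, -1, 1, 1, -1, 1].
Row 4 of H: [1, 1, -1, -1, -1, 1, -1, -1].
Row 5 of H: [1, -1, -1, -1, -1, -1, -1, 1].
(H·H^T)[4][4] = Σ_j H[4][j]·H[4][j] = (1)² + (1)² + (-1)² + (-1)² + (-1)² + (1)² + (-1)² + (-1)² = 1 + 1 + 1 + 1 + 1 + 1 + 1 + 1 = 8.
(H·H^T)[5][3] = Σ_j H[5][j]·H[3][j] = (1)·(1) + (-1)·(-1) + (-1)·(1) + (-1)·(-1) + (-1)·(1) + (-1)·(1) + (-1)·(-1) + (1)·(1) = 1 + 1 + -1 + 1 + -1 + -1 + 1 + 1 = 2.
Rows 5 and 3 are not orthogonal (dot product = 2 ≠ 0), so H is not a Hadamard matrix.

(4,4) entry = 8; (5,3) entry = 2.


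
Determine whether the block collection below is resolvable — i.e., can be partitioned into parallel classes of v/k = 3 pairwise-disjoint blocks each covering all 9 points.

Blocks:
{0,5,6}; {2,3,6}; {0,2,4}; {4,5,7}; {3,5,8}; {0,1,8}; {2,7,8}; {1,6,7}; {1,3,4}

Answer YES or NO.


v = 9, block size k = 3, number of blocks = 9.
For resolvability, blocks must partition into parallel classes of size v/k = 3.
Total blocks must therefore be a multiple of 3: 9 = 3·3 + 0 ⇒ divisible ✓.
Greedy packing gives 3 candidate class(es). Each should be a full parallel class (size 3, covers all 9 points).
  Class 1 (3 blocks): {0,5,6}; {2,7,8}; {1,3,4}. Points covered: [0, 1, 2, 3, 4, 5, 6, 7, 8].
  Class 2 (3 blocks): {2,3,6}; {4,5,7}; {0,1,8}. Points covered: [0, 1, 2, 3, 4, 5, 6, 7, 8].
  Class 3 (3 blocks): {0,2,4}; {3,5,8}; {1,6,7}. Points covered: [0, 1, 2, 3, 4, 5, 6, 7, 8].
All classes full (size 3)? YES. All classes cover every point? YES.
Resolvable? YES.

YES


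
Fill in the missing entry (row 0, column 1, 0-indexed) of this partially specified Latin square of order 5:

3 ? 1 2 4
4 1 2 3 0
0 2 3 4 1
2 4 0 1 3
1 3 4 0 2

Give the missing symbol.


Row 0 contains symbols [1, 2, 3, 4] — missing [0].
Column 1 contains symbols [1, 2, 3, 4] — missing [0].
The missing symbol must appear in both missing sets; intersection = [0].
Therefore the hidden value is 0.

Missing value = 0.


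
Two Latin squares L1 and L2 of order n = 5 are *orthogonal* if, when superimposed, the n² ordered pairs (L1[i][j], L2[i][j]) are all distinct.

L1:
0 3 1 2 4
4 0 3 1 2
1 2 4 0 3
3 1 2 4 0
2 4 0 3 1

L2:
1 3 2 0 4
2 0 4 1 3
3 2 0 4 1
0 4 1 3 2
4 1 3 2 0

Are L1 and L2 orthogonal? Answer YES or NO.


Form the n² = 25 superimposed pairs (L1[i][j], L2[i][j]), row by row (rows and columns indexed from 0):
row 0: (0,1) (3,3) (1,2) (2,0) (4,4)
row 1: (4,2) (0,0) (3,4) (1,1) (2,3)
row 2: (1,3) (2,2) (4,0) (0,4) (3,1)
row 3: (3,0) (1,4) (2,1) (4,3) (0,2)
row 4: (2,4) (4,1) (0,3) (3,2) (1,0)
Orthogonality requires all 25 pairs distinct.
Check by first coordinate: for each symbol s of L1, list the L2 entries in the n cells where L1 = s; they must all differ.
  L1 = 0: L2 entries (in reading order) 1, 0, 4, 2, 3 — all 5 distinct ✓
  L1 = 1: L2 entries (in reading order) 2, 1, 3, 4, 0 — all 5 distinct ✓
  L1 = 2: L2 entries (in reading order) 0, 3, 2, 1, 4 — all 5 distinct ✓
  L1 = 3: L2 entries (in reading order) 3, 4, 1, 0, 2 — all 5 distinct ✓
  L1 = 4: L2 entries (in reading order) 4, 2, 0, 3, 1 — all 5 distinct ✓
Every symbol of L1 meets every symbol of L2 exactly once, so all 25 pairs are distinct (25 of 25).
Conclusion: YES.

YES


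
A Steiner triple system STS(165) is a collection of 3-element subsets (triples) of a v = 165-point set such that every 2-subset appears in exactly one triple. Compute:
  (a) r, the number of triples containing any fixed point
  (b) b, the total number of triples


An STS(v) is a 2-(v, 3, 1) BIBD: block size k = 3, λ = 1.
Replication: r(k − 1) = λ(v − 1) ⇒ r·2 = 165 − 1 = 164 ⇒ r = 82.
Block count: bk = vr ⇒ b·3 = 165·82 = 13530 ⇒ b = 4510.

r = 82, b = 4510.


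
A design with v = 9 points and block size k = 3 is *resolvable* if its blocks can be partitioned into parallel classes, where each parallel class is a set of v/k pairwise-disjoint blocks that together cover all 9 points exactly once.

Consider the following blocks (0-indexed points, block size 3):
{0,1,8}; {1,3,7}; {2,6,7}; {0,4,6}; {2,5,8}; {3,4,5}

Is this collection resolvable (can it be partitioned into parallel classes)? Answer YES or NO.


v = 9, block size k = 3, number of blocks = 6.
For resolvability, blocks must partition into parallel classes of size v/k = 3.
Total blocks must therefore be a multiple of 3: 6 = 3·2 + 0 ⇒ divisible ✓.
Greedy packing gives 2 candidate class(es). Each should be a full parallel class (size 3, covers all 9 points).
  Class 1 (3 blocks): {0,1,8}; {2,6,7}; {3,4,5}. Points covered: [0, 1, 2, 3, 4, 5, 6, 7, 8].
  Class 2 (3 blocks): {1,3,7}; {0,4,6}; {2,5,8}. Points covered: [0, 1, 2, 3, 4, 5, 6, 7, 8].
All classes full (size 3)? YES. All classes cover every point? YES.
Resolvable? YES.

YES


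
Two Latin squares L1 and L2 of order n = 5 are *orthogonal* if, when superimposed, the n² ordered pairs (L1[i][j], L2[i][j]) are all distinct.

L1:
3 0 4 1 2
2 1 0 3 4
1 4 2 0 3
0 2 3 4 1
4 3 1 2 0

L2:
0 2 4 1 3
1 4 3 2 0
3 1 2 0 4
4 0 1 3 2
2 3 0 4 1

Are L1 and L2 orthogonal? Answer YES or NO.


Form the n² = 25 superimposed pairs (L1[i][j], L2[i][j]), row by row (rows and columns indexed from 0):
row 0: (3,0) (0,2) (4,4) (1,1) (2,3)
row 1: (2,1) (1,4) (0,3) (3,2) (4,0)
row 2: (1,3) (4,1) (2,2) (0,0) (3,4)
row 3: (0,4) (2,0) (3,1) (4,3) (1,2)
row 4: (4,2) (3,3) (1,0) (2,4) (0,1)
Orthogonality requires all 25 pairs distinct.
Check by first coordinate: for each symbol s of L1, list the L2 entries in the n cells where L1 = s; they must all differ.
  L1 = 0: L2 entries (in reading order) 2, 3, 0, 4, 1 — all 5 distinct ✓
  L1 = 1: L2 entries (in reading order) 1, 4, 3, 2, 0 — all 5 distinct ✓
  L1 = 2: L2 entries (in reading order) 3, 1, 2, 0, 4 — all 5 distinct ✓
  L1 = 3: L2 entries (in reading order) 0, 2, 4, 1, 3 — all 5 distinct ✓
  L1 = 4: L2 entries (in reading order) 4, 0, 1, 3, 2 — all 5 distinct ✓
Every symbol of L1 meets every symbol of L2 exactly once, so all 25 pairs are distinct (25 of 25).
Conclusion: YES.

YES


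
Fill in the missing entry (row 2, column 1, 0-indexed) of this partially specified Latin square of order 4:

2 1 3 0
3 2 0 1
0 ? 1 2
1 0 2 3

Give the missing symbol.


Row 2 contains symbols [0, 1, 2] — missing [3].
Column 1 contains symbols [0, 1, 2] — missing [3].
The missing symbol must appear in both missing sets; intersection = [3].
Therefore the hidden value is 3.

Missing value = 3.


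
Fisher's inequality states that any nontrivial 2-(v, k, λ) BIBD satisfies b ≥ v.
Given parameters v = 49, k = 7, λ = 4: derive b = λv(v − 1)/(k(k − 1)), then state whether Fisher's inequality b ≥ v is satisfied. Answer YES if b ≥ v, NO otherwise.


r = λ(v − 1)/(k − 1) = 4·48/6 = 32.
b = vr/k = 49·32/7 = 224.
Fisher's inequality: b ≥ v ⇔ 224 ≥ 49? YES.

YES


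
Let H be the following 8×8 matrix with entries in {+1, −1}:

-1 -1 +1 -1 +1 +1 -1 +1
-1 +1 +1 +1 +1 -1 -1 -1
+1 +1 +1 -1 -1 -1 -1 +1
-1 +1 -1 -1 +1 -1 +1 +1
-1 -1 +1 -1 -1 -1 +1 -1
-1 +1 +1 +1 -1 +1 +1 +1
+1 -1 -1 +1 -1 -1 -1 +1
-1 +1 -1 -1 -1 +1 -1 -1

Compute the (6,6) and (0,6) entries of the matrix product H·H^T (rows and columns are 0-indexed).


Row 0 of H: [-1, -1, 1, -1, 1, 1, -1, 1].
Row 6 of H: [1, -1, -1, 1, -1, -1, -1, 1].
(H·H^T)[6][6] = Σ_j H[6][j]·H[6][j] = (1)² + (-1)² + (-1)² + (1)² + (-1)² + (-1)² + (-1)² + (1)² = 1 + 1 + 1 + 1 + 1 + 1 + 1 + 1 = 8.
(H·H^T)[0][6] = Σ_j H[0][j]·H[6][j] = (-1)·(1) + (-1)·(-1) + (1)·(-1) + (-1)·(1) + (1)·(-1) + (1)·(-1) + (-1)·(-1) + (1)·(1) = -1 + 1 + -1 + -1 + -1 + -1 + 1 + 1 = -2.
Rows 0 and 6 are not orthogonal (dot product = -2 ≠ 0), so H is not a Hadamard matrix.

(6,6) entry = 8; (0,6) entry = -2.


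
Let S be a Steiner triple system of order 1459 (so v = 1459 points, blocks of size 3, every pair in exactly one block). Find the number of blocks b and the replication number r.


An STS(v) is a 2-(v, 3, 1) BIBD: block size k = 3, λ = 1.
Replication: r(k − 1) = λ(v − 1) ⇒ r·2 = 1459 − 1 = 1458 ⇒ r = 729.
Block count: bk = vr ⇒ b·3 = 1459·729 = 1063611 ⇒ b = 354537.
(Check via b = v(v − 1)/6 = 1459·1458/6 = 2127222/6 = 354537.)

r = 729, b = 354537.


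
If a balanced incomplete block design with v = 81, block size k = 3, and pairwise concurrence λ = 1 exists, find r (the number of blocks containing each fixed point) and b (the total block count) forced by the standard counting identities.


Any 2-(v, k, λ) BIBD satisfies two necessary conditions:
  (i)  Each point sits in r blocks, and counting incidences through any fixed point gives r(k − 1) = λ(v − 1), so r = λ(v − 1)/(k − 1).
  (ii) Total incidences bk = vr, so b = vr/k.
Step 1: r = λ(v − 1)/(k − 1) = 1·(81 − 1)/(3 − 1) = 1·80/2 = 80/2 = 40.
Step 2: b = vr/k = 81·40/3 = 3240/3 = 1080.
Check integrality: r = 40 ∈ Z ✓, b = 1080 ∈ Z ✓.
(These identities are necessary conditions: they determine r and b for any design with these parameters, but do not by themselves prove that one exists.)

r = 40, b = 1080.


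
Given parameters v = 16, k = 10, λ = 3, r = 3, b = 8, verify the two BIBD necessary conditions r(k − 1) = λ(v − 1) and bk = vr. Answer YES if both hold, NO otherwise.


Condition (i): r(k − 1) = 3·9 = 27; λ(v − 1) = 3·15 = 45. Match? NO.
Condition (ii): bk = 8·10 = 80; vr = 16·3 = 48. Match? NO.
Both conditions hold? NO.

NO


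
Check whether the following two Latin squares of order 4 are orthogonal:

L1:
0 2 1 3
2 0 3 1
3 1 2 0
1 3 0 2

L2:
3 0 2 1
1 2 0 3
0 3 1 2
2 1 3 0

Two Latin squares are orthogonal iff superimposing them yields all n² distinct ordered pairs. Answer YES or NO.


Form the n² = 16 superimposed pairs (L1[i][j], L2[i][j]), row by row (rows and columns indexed from 0):
row 0: (0,3) (2,0) (1,2) (3,1)
row 1: (2,1) (0,2) (3,0) (1,3)
row 2: (3,0) (1,3) (2,1) (0,2)
row 3: (1,2) (3,1) (0,3) (2,0)
Orthogonality requires all 16 pairs distinct.
But the pair (3,0) repeats: cell (1,2) has L1 = 3, L2 = 0, and cell (2,0) has L1 = 3, L2 = 0.
A repeated pair means some other pair never occurs (only 8 distinct pairs out of 16), so the squares are not orthogonal.
Conclusion: NO.

NO


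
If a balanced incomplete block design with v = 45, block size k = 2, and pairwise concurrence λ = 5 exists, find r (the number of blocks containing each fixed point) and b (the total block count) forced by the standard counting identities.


Any 2-(v, k, λ) BIBD satisfies two necessary conditions:
  (i)  Each point sits in r blocks, and counting incidences through any fixed point gives r(k − 1) = λ(v − 1), so r = λ(v − 1)/(k − 1).
  (ii) Total incidences bk = vr, so b = vr/k.
Step 1: r = λ(v − 1)/(k − 1) = 5·(45 − 1)/(2 − 1) = 5·44/1 = 220/1 = 220.
Step 2: b = vr/k = 45·220/2 = 9900/2 = 4950.
Check integrality: r = 220 ∈ Z ✓, b = 4950 ∈ Z ✓.
(These identities are necessary conditions: they determine r and b for any design with these parameters, but do not by themselves prove that one exists.)

r = 220, b = 4950.


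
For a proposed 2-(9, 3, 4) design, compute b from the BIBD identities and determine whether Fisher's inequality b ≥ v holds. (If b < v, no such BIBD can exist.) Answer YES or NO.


b = λv(v − 1)/(k(k − 1)) = 4·9·8/(3·2) = 288/6 = 48.
Compare with v = 9: b ≥ v, so Fisher's inequality holds.

YES


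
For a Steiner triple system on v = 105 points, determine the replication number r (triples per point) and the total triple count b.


An STS(v) is a 2-(v, 3, 1) BIBD: block size k = 3, λ = 1.
Replication: r(k − 1) = λ(v − 1) ⇒ r·2 = 105 − 1 = 104 ⇒ r = 52.
Block count: bk = vr ⇒ b·3 = 105·52 = 5460 ⇒ b = 1820.

r = 52, b = 1820.


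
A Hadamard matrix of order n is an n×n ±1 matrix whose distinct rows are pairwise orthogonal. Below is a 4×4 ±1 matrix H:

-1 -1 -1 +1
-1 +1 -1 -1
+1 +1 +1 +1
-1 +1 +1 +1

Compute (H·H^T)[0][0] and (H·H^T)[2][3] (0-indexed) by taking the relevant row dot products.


Row 0 of H: [-1, -1, -1, 1].
Row 2 of H: [1, 1, 1, 1].
Row 3 of H: [-1, 1, 1, 1].
(H·H^T)[0][0] = Σ_j H[0][j]·H[0][j] = (-1)² + (-1)² + (-1)² + (1)² = 1 + 1 + 1 + 1 = 4.
(H·H^T)[2][3] = Σ_j H[2][j]·H[3][j] = (1)·(-1) + (1)·(1) + (1)·(1) + (1)·(1) = -1 + 1 + 1 + 1 = 2.
Rows 2 and 3 are not orthogonal (dot product = 2 ≠ 0), so H is not a Hadamard matrix.

(0,0) entry = 4; (2,3) entry = 2.


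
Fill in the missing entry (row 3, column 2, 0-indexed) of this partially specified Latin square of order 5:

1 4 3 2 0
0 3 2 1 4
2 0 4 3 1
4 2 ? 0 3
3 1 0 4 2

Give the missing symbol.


Row 3 contains symbols [0, 2, 3, 4] — missing [1].
Column 2 contains symbols [0, 2, 3, 4] — missing [1].
The missing symbol must appear in both missing sets; intersection = [1].
Therefore the hidden value is 1.

Missing value = 1.


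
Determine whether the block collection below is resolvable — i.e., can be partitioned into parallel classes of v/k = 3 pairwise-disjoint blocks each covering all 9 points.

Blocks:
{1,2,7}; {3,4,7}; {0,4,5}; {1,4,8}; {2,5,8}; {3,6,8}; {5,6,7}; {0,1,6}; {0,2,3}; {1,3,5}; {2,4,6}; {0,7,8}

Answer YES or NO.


v = 9, block size k = 3, number of blocks = 12.
For resolvability, blocks must partition into parallel classes of size v/k = 3.
Total blocks must therefore be a multiple of 3: 12 = 3·4 + 0 ⇒ divisible ✓.
Greedy packing gives 4 candidate class(es). Each should be a full parallel class (size 3, covers all 9 points).
  Class 1 (3 blocks): {1,2,7}; {0,4,5}; {3,6,8}. Points covered: [0, 1, 2, 3, 4, 5, 6, 7, 8].
  Class 2 (3 blocks): {3,4,7}; {2,5,8}; {0,1,6}. Points covered: [0, 1, 2, 3, 4, 5, 6, 7, 8].
  Class 3 (3 blocks): {1,4,8}; {5,6,7}; {0,2,3}. Points covered: [0, 1, 2, 3, 4, 5, 6, 7, 8].
  Class 4 (3 blocks): {1,3,5}; {2,4,6}; {0,7,8}. Points covered: [0, 1, 2, 3, 4, 5, 6, 7, 8].
All classes full (size 3)? YES. All classes cover every point? YES.
Resolvable? YES.

YES


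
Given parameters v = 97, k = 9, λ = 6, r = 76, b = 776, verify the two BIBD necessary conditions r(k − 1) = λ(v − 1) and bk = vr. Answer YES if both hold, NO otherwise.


Condition (i): r(k − 1) = 76·8 = 608; λ(v − 1) = 6·96 = 576. Match? NO.
Condition (ii): bk = 776·9 = 6984; vr = 97·76 = 7372. Match? NO.
Both conditions hold? NO.

NO


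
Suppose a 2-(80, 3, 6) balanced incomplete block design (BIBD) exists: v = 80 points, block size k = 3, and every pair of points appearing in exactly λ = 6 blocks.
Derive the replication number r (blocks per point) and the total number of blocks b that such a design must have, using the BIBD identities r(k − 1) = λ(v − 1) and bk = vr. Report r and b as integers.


Any 2-(v, k, λ) BIBD satisfies two necessary conditions:
  (i)  Each point sits in r blocks, and counting incidences through any fixed point gives r(k − 1) = λ(v − 1), so r = λ(v − 1)/(k − 1).
  (ii) Total incidences bk = vr, so b = vr/k.
Step 1: r = λ(v − 1)/(k − 1) = 6·(80 − 1)/(3 − 1) = 6·79/2 = 474/2 = 237.
Step 2: b = vr/k = 80·237/3 = 18960/3 = 6320.
Check integrality: r = 237 ∈ Z ✓, b = 6320 ∈ Z ✓.
(These identities are necessary conditions: they determine r and b for any design with these parameters, but do not by themselves prove that one exists.)

r = 237, b = 6320.


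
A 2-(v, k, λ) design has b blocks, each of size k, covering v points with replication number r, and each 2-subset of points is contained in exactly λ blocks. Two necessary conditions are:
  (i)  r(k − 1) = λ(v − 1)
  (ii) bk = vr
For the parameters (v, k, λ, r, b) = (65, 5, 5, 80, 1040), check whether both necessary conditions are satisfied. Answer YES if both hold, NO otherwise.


Condition (i): r(k − 1) = 80·4 = 320; λ(v − 1) = 5·64 = 320. Match? YES.
Condition (ii): bk = 1040·5 = 5200; vr = 65·80 = 5200. Match? YES.
Both conditions hold? YES.

YES


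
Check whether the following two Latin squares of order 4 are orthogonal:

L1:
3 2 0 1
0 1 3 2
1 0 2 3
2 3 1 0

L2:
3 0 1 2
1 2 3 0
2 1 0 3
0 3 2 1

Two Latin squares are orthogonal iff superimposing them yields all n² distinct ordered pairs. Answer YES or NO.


Form the n² = 16 superimposed pairs (L1[i][j], L2[i][j]), row by row (rows and columns indexed from 0):
row 0: (3,3) (2,0) (0,1) (1,2)
row 1: (0,1) (1,2) (3,3) (2,0)
row 2: (1,2) (0,1) (2,0) (3,3)
row 3: (2,0) (3,3) (1,2) (0,1)
Orthogonality requires all 16 pairs distinct.
But the pair (0,1) repeats: cell (0,2) has L1 = 0, L2 = 1, and cell (1,0) has L1 = 0, L2 = 1.
A repeated pair means some other pair never occurs (only 4 distinct pairs out of 16), so the squares are not orthogonal.
Conclusion: NO.

NO


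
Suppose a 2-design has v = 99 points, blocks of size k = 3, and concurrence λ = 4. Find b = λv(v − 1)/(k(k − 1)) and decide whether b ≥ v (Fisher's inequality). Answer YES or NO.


b = λv(v − 1)/(k(k − 1)) = 4·99·98/(3·2) = 38808/6 = 6468.
Compare with v = 99: b ≥ v, so Fisher's inequality holds.

YES


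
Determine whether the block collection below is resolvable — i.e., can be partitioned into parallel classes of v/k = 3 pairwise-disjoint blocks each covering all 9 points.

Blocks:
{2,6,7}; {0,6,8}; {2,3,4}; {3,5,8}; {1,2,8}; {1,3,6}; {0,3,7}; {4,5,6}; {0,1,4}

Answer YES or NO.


v = 9, block size k = 3, number of blocks = 9.
For resolvability, blocks must partition into parallel classes of size v/k = 3.
Total blocks must therefore be a multiple of 3: 9 = 3·3 + 0 ⇒ divisible ✓.
Consider block {0,6,8}. The only other block(s) in the collection disjoint from it are {2,3,4} — just 1 block(s). Any parallel class containing {0,6,8} would need 2 other blocks each disjoint from it, so no parallel class of size 3 can contain {0,6,8}.
Since every block must belong to some parallel class in a resolution, the collection cannot be partitioned into parallel classes.
Resolvable? NO.

NO


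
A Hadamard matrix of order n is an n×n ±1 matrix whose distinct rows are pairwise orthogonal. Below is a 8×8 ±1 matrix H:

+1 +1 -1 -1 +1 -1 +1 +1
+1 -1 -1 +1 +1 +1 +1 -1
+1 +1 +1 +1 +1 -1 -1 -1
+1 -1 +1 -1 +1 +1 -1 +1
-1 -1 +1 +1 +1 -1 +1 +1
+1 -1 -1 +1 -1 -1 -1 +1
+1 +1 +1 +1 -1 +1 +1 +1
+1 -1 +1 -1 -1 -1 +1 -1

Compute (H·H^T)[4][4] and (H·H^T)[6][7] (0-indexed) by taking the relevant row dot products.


Row 4 of H: [-1, -1, 1, 1, 1, -1, 1, 1].
Row 6 of H: [1, 1, 1, 1, -1, 1, 1, 1].
Row 7 of H: [1, -1, 1, -1, -1, -1, 1, -1].
(H·H^T)[4][4] = Σ_j H[4][j]·H[4][j] = (-1)² + (-1)² + (1)² + (1)² + (1)² + (-1)² + (1)² + (1)² = 1 + 1 + 1 + 1 + 1 + 1 + 1 + 1 = 8.
(H·H^T)[6][7] = Σ_j H[6][j]·H[7][j] = (1)·(1) + (1)·(-1) + (1)·(1) + (1)·(-1) + (-1)·(-1) + (1)·(-1) + (1)·(1) + (1)·(-1) = 1 + -1 + 1 + -1 + 1 + -1 + 1 + -1 = 0.
So rows 6 and 7 are orthogonal; the diagonal entry equals n = 8.

(4,4) entry = 8; (6,7) entry = 0.


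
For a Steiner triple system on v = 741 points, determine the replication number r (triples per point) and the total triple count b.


An STS(v) is a 2-(v, 3, 1) BIBD: block size k = 3, λ = 1.
Replication: r(k − 1) = λ(v − 1) ⇒ r·2 = 741 − 1 = 740 ⇒ r = 370.
Block count: b = v(v − 1)/6 = 741·740/6 = 548340/6 = 91390.

r = 370, b = 91390.


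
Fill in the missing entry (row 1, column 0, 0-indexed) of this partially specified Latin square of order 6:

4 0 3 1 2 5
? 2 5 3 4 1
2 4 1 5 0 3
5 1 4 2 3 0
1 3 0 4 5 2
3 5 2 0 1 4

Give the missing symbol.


Row 1 contains symbols [1, 2, 3, 4, 5] — missing [0].
Column 0 contains symbols [1, 2, 3, 4, 5] — missing [0].
The missing symbol must appear in both missing sets; intersection = [0].
Therefore the hidden value is 0.

Missing value = 0.


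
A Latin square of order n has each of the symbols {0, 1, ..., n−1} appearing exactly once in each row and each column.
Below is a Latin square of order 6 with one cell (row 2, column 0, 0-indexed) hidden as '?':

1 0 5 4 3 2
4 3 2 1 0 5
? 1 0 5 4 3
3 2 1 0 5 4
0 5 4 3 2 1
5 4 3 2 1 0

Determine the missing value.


Row 2 contains symbols [0, 1, 3, 4, 5] — missing [2].
Column 0 contains symbols [0, 1, 3, 4, 5] — missing [2].
The missing symbol must appear in both missing sets; intersection = [2].
Therefore the hidden value is 2.

Missing value = 2.


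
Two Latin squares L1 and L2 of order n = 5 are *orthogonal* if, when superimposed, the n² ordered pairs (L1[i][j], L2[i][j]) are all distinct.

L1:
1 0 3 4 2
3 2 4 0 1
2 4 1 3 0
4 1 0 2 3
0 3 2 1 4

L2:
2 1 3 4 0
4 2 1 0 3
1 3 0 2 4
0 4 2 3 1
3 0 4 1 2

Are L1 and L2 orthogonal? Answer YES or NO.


Form the n² = 25 superimposed pairs (L1[i][j], L2[i][j]), row by row (rows and columns indexed from 0):
row 0: (1,2) (0,1) (3,3) (4,4) (2,0)
row 1: (3,4) (2,2) (4,1) (0,0) (1,3)
row 2: (2,1) (4,3) (1,0) (3,2) (0,4)
row 3: (4,0) (1,4) (0,2) (2,3) (3,1)
row 4: (0,3) (3,0) (2,4) (1,1) (4,2)
Orthogonality requires all 25 pairs distinct.
Check by first coordinate: for each symbol s of L1, list the L2 entries in the n cells where L1 = s; they must all differ.
  L1 = 0: L2 entries (in reading order) 1, 0, 4, 2, 3 — all 5 distinct ✓
  L1 = 1: L2 entries (in reading order) 2, 3, 0, 4, 1 — all 5 distinct ✓
  L1 = 2: L2 entries (in reading order) 0, 2, 1, 3, 4 — all 5 distinct ✓
  L1 = 3: L2 entries (in reading order) 3, 4, 2, 1, 0 — all 5 distinct ✓
  L1 = 4: L2 entries (in reading order) 4, 1, 3, 0, 2 — all 5 distinct ✓
Every symbol of L1 meets every symbol of L2 exactly once, so all 25 pairs are distinct (25 of 25).
Conclusion: YES.

YES


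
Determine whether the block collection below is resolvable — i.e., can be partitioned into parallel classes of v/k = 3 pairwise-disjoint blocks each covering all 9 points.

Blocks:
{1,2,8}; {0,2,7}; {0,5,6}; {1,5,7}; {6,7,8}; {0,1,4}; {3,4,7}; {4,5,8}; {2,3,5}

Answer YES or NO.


v = 9, block size k = 3, number of blocks = 9.
For resolvability, blocks must partition into parallel classes of size v/k = 3.
Total blocks must therefore be a multiple of 3: 9 = 3·3 + 0 ⇒ divisible ✓.
Consider block {0,2,7}. The only other block(s) in the collection disjoint from it are {4,5,8} — just 1 block(s). Any parallel class containing {0,2,7} would need 2 other blocks each disjoint from it, so no parallel class of size 3 can contain {0,2,7}.
Since every block must belong to some parallel class in a resolution, the collection cannot be partitioned into parallel classes.
Resolvable? NO.

NO


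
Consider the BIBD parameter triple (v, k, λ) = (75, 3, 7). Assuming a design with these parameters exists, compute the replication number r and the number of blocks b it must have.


Any 2-(v, k, λ) BIBD satisfies two necessary conditions:
  (i)  Each point sits in r blocks, and counting incidences through any fixed point gives r(k − 1) = λ(v − 1), so r = λ(v − 1)/(k − 1).
  (ii) Total incidences bk = vr, so b = vr/k.
Step 1: r = λ(v − 1)/(k − 1) = 7·(75 − 1)/(3 − 1) = 7·74/2 = 518/2 = 259.
Step 2: b = vr/k = 75·259/3 = 19425/3 = 6475.
Check integrality: r = 259 ∈ Z ✓, b = 6475 ∈ Z ✓.
(These identities are necessary conditions: they determine r and b for any design with these parameters, but do not by themselves prove that one exists.)

r = 259, b = 6475.
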